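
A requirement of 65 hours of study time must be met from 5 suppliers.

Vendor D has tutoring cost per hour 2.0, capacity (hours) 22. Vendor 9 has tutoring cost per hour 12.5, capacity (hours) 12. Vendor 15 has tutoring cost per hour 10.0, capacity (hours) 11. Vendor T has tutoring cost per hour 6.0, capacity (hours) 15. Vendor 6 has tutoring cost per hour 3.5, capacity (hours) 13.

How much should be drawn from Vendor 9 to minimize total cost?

4

Fill from the cheapest supplier first.
Take 22 from Vendor D at 2.0 ; need 43 more.
Vendor 6 (3.5): use full 13 ; 30 hours to go.
Take 15 from Vendor T at 6.0 ; need 15 more.
Vendor 15 (10.0): use full 11 ; 4 hours to go.
Vendor 9 (12.5): take the remaining 4 ; done.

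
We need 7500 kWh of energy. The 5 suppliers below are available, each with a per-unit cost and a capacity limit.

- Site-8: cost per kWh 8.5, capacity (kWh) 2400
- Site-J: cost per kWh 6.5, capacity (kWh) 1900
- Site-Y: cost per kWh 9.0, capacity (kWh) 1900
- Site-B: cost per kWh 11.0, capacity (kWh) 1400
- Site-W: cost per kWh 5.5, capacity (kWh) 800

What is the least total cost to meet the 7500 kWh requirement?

Fill from the cheapest supplier first.
Take 800 from Site-W at 5.5 ; need 6700 more.
Site-J (6.5): use full 1900 ; 4800 kWh to go.
Site-8 at 8.5: take all 2400 kWh ; 2400 still needed.
Take 1900 from Site-Y at 9.0 ; need 500 more.
Site-B at 11.0: take 500 of its 1400 ; requirement met.
Cost = 800×5.5 + 1900×6.5 + 2400×8.5 + 1900×9.0 + 500×11.0 = 59750.

59750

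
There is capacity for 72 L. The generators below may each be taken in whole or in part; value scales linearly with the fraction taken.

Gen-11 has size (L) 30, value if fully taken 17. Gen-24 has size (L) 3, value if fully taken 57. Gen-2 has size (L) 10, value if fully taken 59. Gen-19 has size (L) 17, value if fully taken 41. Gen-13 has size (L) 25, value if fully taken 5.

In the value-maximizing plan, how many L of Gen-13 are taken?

12

Rank by value-to-size ratio: Gen-24 57/3≈19, Gen-2 59/10≈5.9, Gen-19 41/17≈2.41, Gen-11 17/30≈0.567, Gen-13 5/25≈0.2.
All 3 L of Gen-24 fit (value 57) → 69 remain.
All 10 L of Gen-2 fit (value 59) → 59 remain.
Take all of Gen-19 (17 L, value 41) → 42 L left.
Gen-11: take in full, 30 L for value 17 → 12 left.
Only 12 L remain; take 12/25 of Gen-13 for value 5×12/25 = 2.4.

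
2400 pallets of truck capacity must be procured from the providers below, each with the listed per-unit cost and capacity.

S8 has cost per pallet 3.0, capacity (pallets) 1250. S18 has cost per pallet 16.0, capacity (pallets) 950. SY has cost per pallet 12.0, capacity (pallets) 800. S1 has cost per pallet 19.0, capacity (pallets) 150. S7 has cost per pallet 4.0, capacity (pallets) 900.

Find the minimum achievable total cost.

Cheapest first:
Take 1250 from S8 at 3.0 — need 1150 more.
S7 at 4.0: take all 900 pallets — 250 still needed.
Take 250 from SY at 12.0 to finish.
S18, S1: unused.
Cost = 1250×3.0 + 900×4.0 + 250×12.0 = 10350.

10350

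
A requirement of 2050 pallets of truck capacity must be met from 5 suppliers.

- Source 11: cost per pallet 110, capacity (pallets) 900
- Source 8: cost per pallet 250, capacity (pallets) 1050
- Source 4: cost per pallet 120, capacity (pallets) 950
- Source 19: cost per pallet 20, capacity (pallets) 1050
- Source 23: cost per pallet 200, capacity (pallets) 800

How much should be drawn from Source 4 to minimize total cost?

100

Use suppliers in increasing cost order.
Source 19 at 20: take all 1050 pallets → 1000 still needed.
Source 11 (110): use full 900 → 100 pallets to go.
Source 4 (120): take the remaining 100 → done.
Source 23, Source 8: unused.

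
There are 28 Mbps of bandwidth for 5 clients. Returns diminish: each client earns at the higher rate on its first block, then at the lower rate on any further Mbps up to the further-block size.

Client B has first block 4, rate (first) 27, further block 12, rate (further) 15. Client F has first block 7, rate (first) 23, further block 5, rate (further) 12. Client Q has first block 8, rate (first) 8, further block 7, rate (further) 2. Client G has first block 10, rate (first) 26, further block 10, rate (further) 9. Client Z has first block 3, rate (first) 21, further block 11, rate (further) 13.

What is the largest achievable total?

652

Treat each block as its own option and order by rate: Client B/tier1 27 > Client G/tier1 26 > Client F/tier1 23 > Client Z/tier1 21 > Client B/tier2 15 > Client Z/tier2 13 > Client F/tier2 12 > Client G/tier2 9 > Client Q/tier1 8 > Client Q/tier2 2.
Fill Client B tier1 block (4 at 27) ; 24 left.
Client G tier1 at 26: fill all 10 ; 14 left.
Client F tier1 at 23: fill all 7 ; 7 left.
Client Z/tier1 (21): +3 ; 4 left.
4 remain; put them into Client B tier2 at 15.
Total = 27×4 + 26×10 + 23×7 + 21×3 + 15×4 = 652.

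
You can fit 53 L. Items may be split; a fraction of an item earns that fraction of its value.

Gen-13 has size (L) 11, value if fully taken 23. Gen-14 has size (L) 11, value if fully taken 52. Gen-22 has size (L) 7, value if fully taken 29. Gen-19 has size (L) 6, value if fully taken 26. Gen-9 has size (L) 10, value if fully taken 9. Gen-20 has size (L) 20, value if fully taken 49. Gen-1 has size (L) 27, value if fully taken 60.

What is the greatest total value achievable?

Sort by value density: Gen-14 52/11≈4.73, Gen-19 26/6≈4.33, Gen-22 29/7≈4.14, Gen-20 49/20≈2.45, Gen-1 60/27≈2.22, Gen-13 23/11≈2.09, Gen-9 9/10≈0.9.
Gen-14: take in full, 11 L for value 52 → 42 left.
All 6 L of Gen-19 fit (value 26) → 36 remain.
All 7 L of Gen-22 fit (value 29) → 29 remain.
Gen-20: take in full, 20 L for value 49 → 9 left.
Fill the last 9 L with part of Gen-1: 9/27 of it earns 20.
Total value = 176.

176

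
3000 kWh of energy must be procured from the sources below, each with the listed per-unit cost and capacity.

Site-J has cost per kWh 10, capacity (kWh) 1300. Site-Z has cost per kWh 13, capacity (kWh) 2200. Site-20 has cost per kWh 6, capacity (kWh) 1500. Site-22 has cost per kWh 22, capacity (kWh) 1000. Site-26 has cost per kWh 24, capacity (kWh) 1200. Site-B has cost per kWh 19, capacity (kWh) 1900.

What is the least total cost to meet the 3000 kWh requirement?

24600

Cheapest first:
Site-20 at 6: take all 1500 kWh — 1500 still needed.
Site-J at 10: take all 1300 kWh — 200 still needed.
Site-Z (13): take the remaining 200 — done.
Site-B, Site-22, Site-26: unused.
Cost = 1500×6 + 1300×10 + 200×13 = 24600.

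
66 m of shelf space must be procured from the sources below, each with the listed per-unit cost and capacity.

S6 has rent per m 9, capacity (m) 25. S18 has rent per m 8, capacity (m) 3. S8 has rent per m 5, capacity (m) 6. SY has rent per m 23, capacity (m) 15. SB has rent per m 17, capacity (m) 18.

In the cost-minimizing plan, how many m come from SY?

14

Fill from the cheapest source first.
Take 6 from S8 at 5 — need 60 more.
S18 at 8: take all 3 m — 57 still needed.
S6 (9): use full 25 — 32 m to go.
SB at 17: take all 18 m — 14 still needed.
Take 14 from SY at 23 to finish.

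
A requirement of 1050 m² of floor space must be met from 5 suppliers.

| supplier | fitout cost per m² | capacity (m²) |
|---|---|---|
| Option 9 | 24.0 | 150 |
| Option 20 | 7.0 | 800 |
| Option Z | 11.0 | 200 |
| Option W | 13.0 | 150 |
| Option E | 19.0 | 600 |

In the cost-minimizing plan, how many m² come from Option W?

Cheapest first:
Option 20 at 7.0: take all 800 m² — 250 still needed.
Option Z at 11.0: take all 200 m² — 50 still needed.
Take 50 from Option W at 13.0 to finish.
Option E, Option 9: unused.

50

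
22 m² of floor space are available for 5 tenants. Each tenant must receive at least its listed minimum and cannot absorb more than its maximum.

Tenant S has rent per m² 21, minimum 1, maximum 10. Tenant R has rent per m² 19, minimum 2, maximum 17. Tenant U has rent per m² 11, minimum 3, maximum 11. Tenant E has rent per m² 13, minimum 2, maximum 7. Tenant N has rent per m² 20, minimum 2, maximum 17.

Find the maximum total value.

407

Meeting every minimum uses 1+2+3+2+2 = 10 m², leaving 12.
Highest rent per m² first: Tenant S 21 > Tenant N 20 > Tenant R 19 > Tenant E 13 > Tenant U 11.
Tenant S: +9 to 10 (cap) ; 3 left.
Tenant N has room for 15 more but only 3 remain, so it gets 5.
Total = 21×10 + 19×2 + 11×3 + 13×2 + 20×5 = 407.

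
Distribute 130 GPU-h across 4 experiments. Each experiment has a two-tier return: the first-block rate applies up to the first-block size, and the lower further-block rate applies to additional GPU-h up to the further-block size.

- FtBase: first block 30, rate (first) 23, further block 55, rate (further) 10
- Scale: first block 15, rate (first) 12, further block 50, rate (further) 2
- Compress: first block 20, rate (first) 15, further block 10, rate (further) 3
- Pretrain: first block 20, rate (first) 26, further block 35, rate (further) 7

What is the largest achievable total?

Order all 8 blocks by rate: Pretrain/tier1 26 > FtBase/tier1 23 > Compress/tier1 15 > Scale/tier1 12 > FtBase/tier2 10 > Pretrain/tier2 7 > Compress/tier2 3 > Scale/tier2 2.
Pretrain tier1 at 26: fill all 20 — 110 left.
FtBase/tier1 (23): +30 — 80 left.
Compress/tier1 (15): +20 — 60 left.
Scale tier1 at 12: fill all 15 — 45 left.
FtBase tier2 at 10: only 45 left, fill 45.
Total = 26×20 + 23×30 + 15×20 + 12×15 + 10×45 = 2140.

2140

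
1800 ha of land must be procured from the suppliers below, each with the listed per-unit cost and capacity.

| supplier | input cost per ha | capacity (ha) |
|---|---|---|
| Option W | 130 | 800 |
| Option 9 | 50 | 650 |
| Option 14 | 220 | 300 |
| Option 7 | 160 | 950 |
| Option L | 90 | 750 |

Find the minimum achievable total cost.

152000

Fill from the cheapest supplier first.
Option 9 at 50: take all 650 ha → 1150 still needed.
Option L at 90: take all 750 ha → 400 still needed.
Option W (130): take the remaining 400 → done.
Option 7, Option 14: unused.
Cost = 650×50 + 750×90 + 400×130 = 152000.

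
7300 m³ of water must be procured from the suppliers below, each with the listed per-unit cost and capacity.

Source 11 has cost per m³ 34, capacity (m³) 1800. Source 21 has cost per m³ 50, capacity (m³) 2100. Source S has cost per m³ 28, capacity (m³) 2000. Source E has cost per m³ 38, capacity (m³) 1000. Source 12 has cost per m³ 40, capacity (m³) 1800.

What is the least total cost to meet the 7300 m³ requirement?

Use suppliers in increasing cost order.
Source S (28): use full 2000 — 5300 m³ to go.
Take 1800 from Source 11 at 34 — need 3500 more.
Source E at 38: take all 1000 m³ — 2500 still needed.
Source 12 (40): use full 1800 — 700 m³ to go.
Source 21 at 50: take 700 of its 2100 — requirement met.
Cost = 2000×28 + 1800×34 + 1000×38 + 1800×40 + 700×50 = 262200.

262200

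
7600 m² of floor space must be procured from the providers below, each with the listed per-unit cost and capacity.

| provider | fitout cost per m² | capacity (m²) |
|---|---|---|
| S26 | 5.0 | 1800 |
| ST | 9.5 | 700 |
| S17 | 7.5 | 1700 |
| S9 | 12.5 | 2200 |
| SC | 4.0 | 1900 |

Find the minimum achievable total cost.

54750

Fill from the cheapest provider first.
Take 1900 from SC at 4.0 → need 5700 more.
S26 (5.0): use full 1800 → 3900 m² to go.
Take 1700 from S17 at 7.5 → need 2200 more.
ST at 9.5: take all 700 m² → 1500 still needed.
S9 at 12.5: take 1500 of its 2200 → requirement met.
Cost = 1900×4.0 + 1800×5.0 + 1700×7.5 + 700×9.5 + 1500×12.5 = 54750.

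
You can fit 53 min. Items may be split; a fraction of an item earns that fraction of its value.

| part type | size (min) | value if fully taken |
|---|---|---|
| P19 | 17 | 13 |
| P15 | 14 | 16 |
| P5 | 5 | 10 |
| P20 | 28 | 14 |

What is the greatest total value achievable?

Best value per unit of size first: P5 10/5≈2, P15 16/14≈1.14, P19 13/17≈0.765, P20 14/28≈0.5.
P5: take in full, 5 min for value 10 → 48 left.
P15: take in full, 14 min for value 16 → 34 left.
P19: take in full, 17 min for value 13 → 17 left.
17 min left: a 17/28 share of P20 gives 14×17/28 = 8.5.
Total value = 47.5.

47.5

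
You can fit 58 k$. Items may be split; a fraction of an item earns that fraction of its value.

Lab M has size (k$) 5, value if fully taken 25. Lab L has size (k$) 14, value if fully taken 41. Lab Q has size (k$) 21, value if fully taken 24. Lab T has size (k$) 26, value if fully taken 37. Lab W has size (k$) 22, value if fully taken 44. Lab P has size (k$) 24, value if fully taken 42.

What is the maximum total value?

Best value per unit of size first: Lab M 25/5≈5, Lab L 41/14≈2.93, Lab W 44/22≈2, Lab P 42/24≈1.75, Lab T 37/26≈1.42, Lab Q 24/21≈1.14.
All 5 k$ of Lab M fit (value 25) → 53 remain.
All 14 k$ of Lab L fit (value 41) → 39 remain.
All 22 k$ of Lab W fit (value 44) → 17 remain.
Fill the last 17 k$ with part of Lab P: 17/24 of it earns 29.75.
Total value = 139.75.

139.75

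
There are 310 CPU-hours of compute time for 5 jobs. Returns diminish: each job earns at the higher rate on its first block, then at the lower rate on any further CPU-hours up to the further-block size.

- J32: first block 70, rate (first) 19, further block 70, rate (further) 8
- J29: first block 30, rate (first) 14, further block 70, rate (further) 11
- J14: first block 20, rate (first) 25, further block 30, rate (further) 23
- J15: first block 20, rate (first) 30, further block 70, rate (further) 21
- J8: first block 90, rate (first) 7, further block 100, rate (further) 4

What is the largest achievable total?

Order all 10 blocks by rate: J15/tier1 30 > J14/tier1 25 > J14/tier2 23 > J15/tier2 21 > J32/tier1 19 > J29/tier1 14 > J29/tier2 11 > J32/tier2 8 > J8/tier1 7 > J8/tier2 4.
J15 tier1 at 30: fill all 20 — 290 left.
Fill J14 tier1 block (20 at 25) — 270 left.
J14/tier2 (23): +30 — 240 left.
Fill J15 tier2 block (70 at 21) — 170 left.
J32/tier1 (19): +70 — 100 left.
Fill J29 tier1 block (30 at 14) — 70 left.
J29/tier2 (11): +70 — 0 left.
Total = 30×20 + 25×20 + 23×30 + 21×70 + 19×70 + 14×30 + 11×70 = 5780.

5780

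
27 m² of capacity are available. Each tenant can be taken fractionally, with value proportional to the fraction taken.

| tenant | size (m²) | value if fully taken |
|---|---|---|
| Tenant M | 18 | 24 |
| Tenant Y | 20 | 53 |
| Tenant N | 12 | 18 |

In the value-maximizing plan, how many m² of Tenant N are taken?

7

Rank by value-to-size ratio: Tenant Y 53/20≈2.65, Tenant N 18/12≈1.5, Tenant M 24/18≈1.33.
All 20 m² of Tenant Y fit (value 53) ; 7 remain.
Only 7 m² remain; take 7/12 of Tenant N for value 18×7/12 = 10.5.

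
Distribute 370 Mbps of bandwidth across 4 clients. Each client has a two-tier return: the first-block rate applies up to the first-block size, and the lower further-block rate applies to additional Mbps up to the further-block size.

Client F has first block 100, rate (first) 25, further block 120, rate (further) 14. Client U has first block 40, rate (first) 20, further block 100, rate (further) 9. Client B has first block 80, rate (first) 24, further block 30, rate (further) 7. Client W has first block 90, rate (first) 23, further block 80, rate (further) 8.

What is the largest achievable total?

8130

Treat each block as its own option and order by rate: Client F/first 25 > Client B/first 24 > Client W/first 23 > Client U/first 20 > Client F/second 14 > Client U/second 9 > Client W/second 8 > Client B/second 7.
Fill Client F first block (100 at 25) ; 270 left.
Client B/first (24): +80 ; 190 left.
Fill Client W first block (90 at 23) ; 100 left.
Client U/first (20): +40 ; 60 left.
Client F/second: +60 of 120 at 14; pool empty.
Total = 25×100 + 24×80 + 23×90 + 20×40 + 14×60 = 8130.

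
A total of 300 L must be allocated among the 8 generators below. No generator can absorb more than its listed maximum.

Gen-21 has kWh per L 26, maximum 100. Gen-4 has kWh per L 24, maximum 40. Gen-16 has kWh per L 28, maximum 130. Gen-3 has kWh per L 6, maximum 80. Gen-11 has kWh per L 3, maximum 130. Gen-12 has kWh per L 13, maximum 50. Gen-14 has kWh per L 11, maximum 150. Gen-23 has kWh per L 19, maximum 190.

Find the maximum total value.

Rank by kWh per L: Gen-16 28 > Gen-21 26 > Gen-4 24 > Gen-23 19 > Gen-12 13 > Gen-14 11 > Gen-3 6 > Gen-11 3.
Gen-16: +130 to 130 (cap) — 170 left.
Gen-21 takes 100 to reach its cap of 100 — 70 left.
Gen-4 takes 40 to reach its cap of 40 — 30 left.
Gen-23: +30 (room for 190) → 30. Pool exhausted.
Total = 26×100 + 24×40 + 28×130 + 19×30 = 7770.

7770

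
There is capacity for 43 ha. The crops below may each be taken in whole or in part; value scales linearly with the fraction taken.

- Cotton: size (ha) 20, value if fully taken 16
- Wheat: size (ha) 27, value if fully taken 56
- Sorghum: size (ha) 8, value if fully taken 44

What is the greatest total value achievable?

106.4

Best value per unit of size first: Sorghum 44/8≈5.5, Wheat 56/27≈2.07, Cotton 16/20≈0.8.
Sorghum: take in full, 8 ha for value 44 → 35 left.
All 27 ha of Wheat fit (value 56) → 8 remain.
8 ha left: a 8/20 share of Cotton gives 16×8/20 = 6.4.
Total value = 106.4.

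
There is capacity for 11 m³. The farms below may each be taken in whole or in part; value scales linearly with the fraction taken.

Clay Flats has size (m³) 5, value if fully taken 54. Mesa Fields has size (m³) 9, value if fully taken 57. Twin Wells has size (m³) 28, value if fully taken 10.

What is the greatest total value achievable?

Best value per unit of size first: Clay Flats 54/5≈10.8, Mesa Fields 57/9≈6.33, Twin Wells 10/28≈0.357.
All 5 m³ of Clay Flats fit (value 54) → 6 remain.
Only 6 m³ remain; take 6/9 of Mesa Fields for value 57×6/9 = 38.
Total value = 92.

92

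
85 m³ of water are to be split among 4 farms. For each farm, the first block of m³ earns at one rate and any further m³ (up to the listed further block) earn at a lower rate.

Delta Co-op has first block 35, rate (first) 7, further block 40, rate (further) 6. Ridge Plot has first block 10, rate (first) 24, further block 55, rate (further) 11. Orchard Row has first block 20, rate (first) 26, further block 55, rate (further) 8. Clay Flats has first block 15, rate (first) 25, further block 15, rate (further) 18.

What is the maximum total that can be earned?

Treat each block as its own option and order by rate: Orchard Row/first 26 > Clay Flats/first 25 > Ridge Plot/first 24 > Clay Flats/second 18 > Ridge Plot/second 11 > Orchard Row/second 8 > Delta Co-op/first 7 > Delta Co-op/second 6.
Fill Orchard Row first block (20 at 26) → 65 left.
Clay Flats first at 25: fill all 15 → 50 left.
Fill Ridge Plot first block (10 at 24) → 40 left.
Clay Flats second at 18: fill all 15 → 25 left.
Ridge Plot/second: +25 of 55 at 11; pool empty.
Total = 26×20 + 25×15 + 24×10 + 18×15 + 11×25 = 1680.

1680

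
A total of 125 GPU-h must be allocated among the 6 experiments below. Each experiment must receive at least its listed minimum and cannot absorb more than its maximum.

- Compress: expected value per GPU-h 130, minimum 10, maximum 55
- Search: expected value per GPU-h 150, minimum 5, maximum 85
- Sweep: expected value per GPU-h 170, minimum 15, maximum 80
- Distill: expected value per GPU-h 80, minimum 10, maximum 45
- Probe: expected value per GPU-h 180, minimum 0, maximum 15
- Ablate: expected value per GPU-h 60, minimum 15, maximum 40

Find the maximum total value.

Meeting every minimum uses 10+5+15+10+0+15 = 55 GPU-h, leaving 70.
Rank by expected value per GPU-h: Probe 180 > Sweep 170 > Search 150 > Compress 130 > Distill 80 > Ablate 60.
Probe takes 15 more to reach its cap of 15 → 55 left.
Only 55 left; Sweep takes them to reach 70.
Total = 130×10 + 150×5 + 170×70 + 80×10 + 180×15 + 60×15 = 18350.

18350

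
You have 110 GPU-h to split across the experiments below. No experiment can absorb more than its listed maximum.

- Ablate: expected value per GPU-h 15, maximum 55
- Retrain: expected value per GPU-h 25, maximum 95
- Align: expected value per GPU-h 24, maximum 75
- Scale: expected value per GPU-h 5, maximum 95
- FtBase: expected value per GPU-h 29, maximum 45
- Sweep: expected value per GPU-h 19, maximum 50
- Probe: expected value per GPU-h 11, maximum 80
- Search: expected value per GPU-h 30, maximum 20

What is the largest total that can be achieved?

3030

Highest expected value per GPU-h first: Search 30 > FtBase 29 > Retrain 25 > Align 24 > Sweep 19 > Ablate 15 > Probe 11 > Scale 5.
Search: +20 to 20 (cap) — 90 left.
FtBase takes 45 to reach its cap of 45 — 45 left.
Only 45 left; Retrain takes them to reach 45.
Total = 25×45 + 29×45 + 30×20 = 3030.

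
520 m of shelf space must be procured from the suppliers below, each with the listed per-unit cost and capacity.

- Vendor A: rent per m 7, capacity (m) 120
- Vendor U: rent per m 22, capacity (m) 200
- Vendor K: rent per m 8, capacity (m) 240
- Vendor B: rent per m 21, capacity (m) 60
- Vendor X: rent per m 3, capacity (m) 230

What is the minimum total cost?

2890

Cheapest first:
Vendor X (3): use full 230 → 290 m to go.
Take 120 from Vendor A at 7 → need 170 more.
Take 170 from Vendor K at 8 to finish.
Vendor B, Vendor U: unused.
Cost = 230×3 + 120×7 + 170×8 = 2890.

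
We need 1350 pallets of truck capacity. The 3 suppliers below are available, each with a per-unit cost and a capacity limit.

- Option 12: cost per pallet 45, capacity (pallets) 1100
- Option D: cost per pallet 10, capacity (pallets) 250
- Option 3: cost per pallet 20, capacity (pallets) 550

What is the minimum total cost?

Use suppliers in increasing cost order.
Option D (10): use full 250 ; 1100 pallets to go.
Take 550 from Option 3 at 20 ; need 550 more.
Take 550 from Option 12 at 45 to finish.
Cost = 250×10 + 550×20 + 550×45 = 38250.

38250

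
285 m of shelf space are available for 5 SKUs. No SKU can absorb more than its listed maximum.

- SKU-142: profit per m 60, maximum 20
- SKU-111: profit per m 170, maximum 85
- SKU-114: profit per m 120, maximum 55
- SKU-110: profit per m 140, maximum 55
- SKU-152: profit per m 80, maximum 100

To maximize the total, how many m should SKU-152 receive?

Order the SKUs by profit per m: SKU-111 170 > SKU-110 140 > SKU-114 120 > SKU-152 80 > SKU-142 60.
SKU-111: +85 to 85 (cap) → 200 left.
SKU-110: +55 to 55 (cap) → 145 left.
SKU-114: +55 to 55 (cap) → 90 left.
SKU-152: +90 (room for 100) → 90. Pool exhausted.

90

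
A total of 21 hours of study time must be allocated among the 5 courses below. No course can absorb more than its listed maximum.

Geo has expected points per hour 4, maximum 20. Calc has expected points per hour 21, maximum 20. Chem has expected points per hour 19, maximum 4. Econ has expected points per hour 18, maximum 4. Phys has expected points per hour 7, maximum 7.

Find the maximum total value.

439

Order the courses by expected points per hour: Calc 21 > Chem 19 > Econ 18 > Phys 7 > Geo 4.
Calc: +20 to 20 (cap) → 1 left.
Chem has room for 4 but only 1 remain, so it gets 1.
Total = 21×20 + 19×1 = 439.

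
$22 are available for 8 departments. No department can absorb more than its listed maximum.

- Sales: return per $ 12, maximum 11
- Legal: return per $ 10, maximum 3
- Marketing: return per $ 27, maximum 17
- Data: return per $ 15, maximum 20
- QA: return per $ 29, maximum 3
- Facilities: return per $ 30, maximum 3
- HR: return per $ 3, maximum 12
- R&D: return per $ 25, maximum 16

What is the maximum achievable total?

Rank by return per $: Facilities 30 > QA 29 > Marketing 27 > R&D 25 > Data 15 > Sales 12 > Legal 10 > HR 3.
Give Facilities 3 to hit its cap of 3 — 19 left.
QA takes 3 to reach its cap of 3 — 16 left.
Marketing has room for 17 but only 16 remain, so it gets 16.
Total = 27×16 + 29×3 + 30×3 = 609.

609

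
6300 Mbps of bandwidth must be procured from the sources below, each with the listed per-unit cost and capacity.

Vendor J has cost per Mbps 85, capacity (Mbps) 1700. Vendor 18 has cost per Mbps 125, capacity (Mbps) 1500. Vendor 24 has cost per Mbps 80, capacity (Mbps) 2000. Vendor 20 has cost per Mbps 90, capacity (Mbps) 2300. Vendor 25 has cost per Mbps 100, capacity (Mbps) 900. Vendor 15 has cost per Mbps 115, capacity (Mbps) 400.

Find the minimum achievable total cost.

Fill from the cheapest source first.
Vendor 24 (80): use full 2000 → 4300 Mbps to go.
Take 1700 from Vendor J at 85 → need 2600 more.
Vendor 20 (90): use full 2300 → 300 Mbps to go.
Vendor 25 at 100: take 300 of its 900 → requirement met.
Vendor 15, Vendor 18: unused.
Cost = 2000×80 + 1700×85 + 2300×90 + 300×100 = 541500.

541500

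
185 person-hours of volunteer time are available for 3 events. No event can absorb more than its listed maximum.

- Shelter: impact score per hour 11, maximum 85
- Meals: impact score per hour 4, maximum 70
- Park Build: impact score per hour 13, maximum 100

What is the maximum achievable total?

Highest impact score per hour first: Park Build 13 > Shelter 11 > Meals 4.
Park Build takes 100 to reach its cap of 100 ; 85 left.
Shelter: +85 to 85 (cap) ; 0 left.
Total = 11×85 + 13×100 = 2235.

2235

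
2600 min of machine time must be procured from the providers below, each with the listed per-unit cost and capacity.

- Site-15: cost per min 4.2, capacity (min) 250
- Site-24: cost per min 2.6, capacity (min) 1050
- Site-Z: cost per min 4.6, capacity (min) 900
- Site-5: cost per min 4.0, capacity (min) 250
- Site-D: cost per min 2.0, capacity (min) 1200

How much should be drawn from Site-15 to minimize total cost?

Fill from the cheapest provider first.
Site-D at 2.0: take all 1200 min — 1400 still needed.
Take 1050 from Site-24 at 2.6 — need 350 more.
Site-5 (4.0): use full 250 — 100 min to go.
Site-15 at 4.2: take 100 of its 250 — requirement met.
Site-Z: unused.

100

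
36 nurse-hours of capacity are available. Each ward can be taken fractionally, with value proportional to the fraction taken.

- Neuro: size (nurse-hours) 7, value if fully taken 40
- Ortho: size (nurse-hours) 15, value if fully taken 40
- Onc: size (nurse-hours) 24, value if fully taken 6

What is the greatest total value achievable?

Best value per unit of size first: Neuro 40/7≈5.71, Ortho 40/15≈2.67, Onc 6/24≈0.25.
Neuro: take in full, 7 nurse-hours for value 40 ; 29 left.
Ortho: take in full, 15 nurse-hours for value 40 ; 14 left.
14 nurse-hours left: a 14/24 share of Onc gives 6×14/24 = 3.5.
Total value = 83.5.

83.5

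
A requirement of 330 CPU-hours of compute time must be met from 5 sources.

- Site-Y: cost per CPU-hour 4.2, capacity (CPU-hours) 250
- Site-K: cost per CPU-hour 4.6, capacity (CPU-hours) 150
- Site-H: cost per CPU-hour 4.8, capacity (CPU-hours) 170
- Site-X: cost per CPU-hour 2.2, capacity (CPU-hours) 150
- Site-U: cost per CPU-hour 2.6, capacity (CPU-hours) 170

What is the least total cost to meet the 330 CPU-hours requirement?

Use sources in increasing cost order.
Site-X at 2.2: take all 150 CPU-hours → 180 still needed.
Site-U (2.6): use full 170 → 10 CPU-hours to go.
Site-Y at 4.2: take 10 of its 250 → requirement met.
Site-K, Site-H: unused.
Cost = 150×2.2 + 170×2.6 + 10×4.2 = 814.

814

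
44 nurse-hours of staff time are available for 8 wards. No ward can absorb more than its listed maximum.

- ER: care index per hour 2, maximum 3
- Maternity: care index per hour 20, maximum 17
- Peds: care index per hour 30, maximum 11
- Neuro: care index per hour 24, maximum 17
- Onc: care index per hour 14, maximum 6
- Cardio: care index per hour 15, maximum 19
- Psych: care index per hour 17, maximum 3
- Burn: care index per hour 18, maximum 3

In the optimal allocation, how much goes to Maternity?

16

Order the wards by care index per hour: Peds 30 > Neuro 24 > Maternity 20 > Burn 18 > Psych 17 > Cardio 15 > Onc 14 > ER 2.
Peds takes 11 to reach its cap of 11 ; 33 left.
Neuro takes 17 to reach its cap of 17 ; 16 left.
Maternity: +16 (room for 17) → 16. Pool exhausted.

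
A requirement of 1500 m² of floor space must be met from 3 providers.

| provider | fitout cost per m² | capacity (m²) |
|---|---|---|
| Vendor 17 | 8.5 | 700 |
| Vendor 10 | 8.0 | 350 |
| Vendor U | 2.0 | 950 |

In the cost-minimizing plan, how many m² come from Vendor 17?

Cheapest first:
Vendor U (2.0): use full 950 ; 550 m² to go.
Take 350 from Vendor 10 at 8.0 ; need 200 more.
Vendor 17 (8.5): take the remaining 200 ; done.

200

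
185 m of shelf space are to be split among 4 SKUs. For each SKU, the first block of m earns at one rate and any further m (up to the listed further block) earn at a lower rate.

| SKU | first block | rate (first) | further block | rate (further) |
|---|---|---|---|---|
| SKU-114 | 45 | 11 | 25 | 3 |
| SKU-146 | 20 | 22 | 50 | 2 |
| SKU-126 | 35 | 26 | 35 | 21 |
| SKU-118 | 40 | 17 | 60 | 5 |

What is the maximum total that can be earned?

3310

Order all 8 blocks by rate: SKU-126/first 26 > SKU-146/first 22 > SKU-126/second 21 > SKU-118/first 17 > SKU-114/first 11 > SKU-118/second 5 > SKU-114/second 3 > SKU-146/second 2.
SKU-126/first (26): +35 → 150 left.
Fill SKU-146 first block (20 at 22) → 130 left.
SKU-126/second (21): +35 → 95 left.
SKU-118/first (17): +40 → 55 left.
SKU-114 first at 11: fill all 45 → 10 left.
10 remain; put them into SKU-118 second at 5.
Total = 26×35 + 22×20 + 21×35 + 17×40 + 11×45 + 5×10 = 3310.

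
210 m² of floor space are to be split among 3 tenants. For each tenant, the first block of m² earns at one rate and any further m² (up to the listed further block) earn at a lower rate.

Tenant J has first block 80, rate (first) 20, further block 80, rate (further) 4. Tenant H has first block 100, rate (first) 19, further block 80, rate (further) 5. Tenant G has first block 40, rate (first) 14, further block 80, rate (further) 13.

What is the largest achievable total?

Treat each block as its own option and order by rate: Tenant J/first 20 > Tenant H/first 19 > Tenant G/first 14 > Tenant G/second 13 > Tenant H/second 5 > Tenant J/second 4.
Fill Tenant J first block (80 at 20) → 130 left.
Tenant H first at 19: fill all 100 → 30 left.
Tenant G/first: +30 of 40 at 14; pool empty.
Total = 20×80 + 19×100 + 14×30 = 3920.

3920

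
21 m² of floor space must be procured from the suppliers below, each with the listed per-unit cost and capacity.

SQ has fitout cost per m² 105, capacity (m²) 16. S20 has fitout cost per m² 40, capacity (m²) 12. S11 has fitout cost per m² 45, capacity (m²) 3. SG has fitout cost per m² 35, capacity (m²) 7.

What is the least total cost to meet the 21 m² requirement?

815

Fill from the cheapest supplier first.
SG at 35: take all 7 m² ; 14 still needed.
S20 at 40: take all 12 m² ; 2 still needed.
S11 at 45: take 2 of its 3 ; requirement met.
SQ: unused.
Cost = 7×35 + 12×40 + 2×45 = 815.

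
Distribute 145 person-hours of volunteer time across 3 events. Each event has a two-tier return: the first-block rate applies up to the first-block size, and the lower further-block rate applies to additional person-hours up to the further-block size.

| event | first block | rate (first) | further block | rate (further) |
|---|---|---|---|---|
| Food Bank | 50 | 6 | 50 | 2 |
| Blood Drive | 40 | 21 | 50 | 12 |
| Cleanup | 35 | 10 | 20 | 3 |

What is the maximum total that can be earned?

1910

Order all 6 blocks by rate: Blood Drive/T1 21 > Blood Drive/T2 12 > Cleanup/T1 10 > Food Bank/T1 6 > Cleanup/T2 3 > Food Bank/T2 2.
Blood Drive T1 at 21: fill all 40 ; 105 left.
Blood Drive T2 at 12: fill all 50 ; 55 left.
Cleanup/T1 (10): +35 ; 20 left.
Food Bank/T1: +20 of 50 at 6; pool empty.
Total = 21×40 + 12×50 + 10×35 + 6×20 = 1910.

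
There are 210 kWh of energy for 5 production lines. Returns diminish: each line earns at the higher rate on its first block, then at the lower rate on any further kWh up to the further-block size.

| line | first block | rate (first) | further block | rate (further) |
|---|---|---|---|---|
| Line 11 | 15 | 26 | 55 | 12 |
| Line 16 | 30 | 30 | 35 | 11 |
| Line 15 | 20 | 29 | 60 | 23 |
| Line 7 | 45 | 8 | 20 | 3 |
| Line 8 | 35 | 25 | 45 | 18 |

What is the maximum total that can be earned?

4995

Rank every tier by rate: Line 16/T1 30 > Line 15/T1 29 > Line 11/T1 26 > Line 8/T1 25 > Line 15/T2 23 > Line 8/T2 18 > Line 11/T2 12 > Line 16/T2 11 > Line 7/T1 8 > Line 7/T2 3.
Line 16 T1 at 30: fill all 30 ; 180 left.
Line 15 T1 at 29: fill all 20 ; 160 left.
Line 11 T1 at 26: fill all 15 ; 145 left.
Line 8/T1 (25): +35 ; 110 left.
Line 15 T2 at 23: fill all 60 ; 50 left.
Line 8 T2 at 18: fill all 45 ; 5 left.
Line 11 T2 at 12: only 5 left, fill 5.
Total = 30×30 + 29×20 + 26×15 + 25×35 + 23×60 + 18×45 + 12×5 = 4995.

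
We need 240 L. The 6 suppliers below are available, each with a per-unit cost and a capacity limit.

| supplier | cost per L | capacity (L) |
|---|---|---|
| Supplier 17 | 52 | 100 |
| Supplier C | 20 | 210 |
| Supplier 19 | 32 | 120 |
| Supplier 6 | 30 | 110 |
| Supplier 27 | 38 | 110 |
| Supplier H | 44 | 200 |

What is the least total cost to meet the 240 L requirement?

5100

Cheapest first:
Supplier C (20): use full 210 → 30 L to go.
Supplier 6 (30): take the remaining 30 → done.
Supplier 19, Supplier 27, Supplier H, Supplier 17: unused.
Cost = 210×20 + 30×30 = 5100.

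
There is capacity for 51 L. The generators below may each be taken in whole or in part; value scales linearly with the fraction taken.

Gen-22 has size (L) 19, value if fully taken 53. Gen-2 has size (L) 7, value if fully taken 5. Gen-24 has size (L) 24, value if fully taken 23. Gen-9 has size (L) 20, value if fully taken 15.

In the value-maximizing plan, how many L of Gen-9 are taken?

Best value per unit of size first: Gen-22 53/19≈2.79, Gen-24 23/24≈0.958, Gen-9 15/20≈0.75, Gen-2 5/7≈0.714.
Take all of Gen-22 (19 L, value 53) → 32 L left.
Take all of Gen-24 (24 L, value 23) → 8 L left.
Only 8 L remain; take 8/20 of Gen-9 for value 15×8/20 = 6.

8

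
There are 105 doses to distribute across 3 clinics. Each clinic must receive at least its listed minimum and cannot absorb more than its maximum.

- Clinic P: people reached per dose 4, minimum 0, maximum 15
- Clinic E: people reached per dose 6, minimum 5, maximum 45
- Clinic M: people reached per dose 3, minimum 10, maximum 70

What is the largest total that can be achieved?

Meeting every minimum uses 0+5+10 = 15 doses, leaving 90.
Highest people reached per dose first: Clinic E 6 > Clinic P 4 > Clinic M 3.
Clinic E: +40 to 45 (cap) → 50 left.
Clinic P takes 15 more to reach its cap of 15 → 35 left.
Only 35 left; Clinic M takes them to reach 45.
Total = 4×15 + 6×45 + 3×45 = 465.

465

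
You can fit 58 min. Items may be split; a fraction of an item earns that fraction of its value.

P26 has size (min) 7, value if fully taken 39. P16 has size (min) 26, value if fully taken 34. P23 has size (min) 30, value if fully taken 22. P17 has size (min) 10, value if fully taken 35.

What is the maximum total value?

119

Rank by value-to-size ratio: P26 39/7≈5.57, P17 35/10≈3.5, P16 34/26≈1.31, P23 22/30≈0.733.
P26: take in full, 7 min for value 39 — 51 left.
Take all of P17 (10 min, value 35) — 41 min left.
All 26 min of P16 fit (value 34) — 15 remain.
Only 15 min remain; take 15/30 of P23 for value 22×15/30 = 11.
Total value = 119.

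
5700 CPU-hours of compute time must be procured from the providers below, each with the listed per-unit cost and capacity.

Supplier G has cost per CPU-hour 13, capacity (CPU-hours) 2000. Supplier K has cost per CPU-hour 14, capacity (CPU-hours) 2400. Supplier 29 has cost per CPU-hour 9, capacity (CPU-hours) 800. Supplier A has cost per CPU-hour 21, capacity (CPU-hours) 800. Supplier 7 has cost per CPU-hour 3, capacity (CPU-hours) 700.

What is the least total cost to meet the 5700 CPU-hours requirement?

Use providers in increasing cost order.
Supplier 7 at 3: take all 700 CPU-hours — 5000 still needed.
Take 800 from Supplier 29 at 9 — need 4200 more.
Take 2000 from Supplier G at 13 — need 2200 more.
Supplier K at 14: take 2200 of its 2400 — requirement met.
Supplier A: unused.
Cost = 700×3 + 800×9 + 2000×13 + 2200×14 = 66100.

66100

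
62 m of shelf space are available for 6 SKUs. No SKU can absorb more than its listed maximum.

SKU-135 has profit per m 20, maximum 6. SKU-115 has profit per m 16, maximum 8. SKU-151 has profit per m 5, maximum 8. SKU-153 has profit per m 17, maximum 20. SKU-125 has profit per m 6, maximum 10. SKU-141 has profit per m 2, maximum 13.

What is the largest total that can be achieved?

Order the SKUs by profit per m: SKU-135 20 > SKU-153 17 > SKU-115 16 > SKU-125 6 > SKU-151 5 > SKU-141 2.
SKU-135: +6 to 6 (cap) → 56 left.
SKU-153: +20 to 20 (cap) → 36 left.
SKU-115: +8 to 8 (cap) → 28 left.
Give SKU-125 10 to hit its cap of 10 → 18 left.
SKU-151 takes 8 to reach its cap of 8 → 10 left.
SKU-141 has room for 13 but only 10 remain, so it gets 10.
Total = 20×6 + 16×8 + 5×8 + 17×20 + 6×10 + 2×10 = 708.

708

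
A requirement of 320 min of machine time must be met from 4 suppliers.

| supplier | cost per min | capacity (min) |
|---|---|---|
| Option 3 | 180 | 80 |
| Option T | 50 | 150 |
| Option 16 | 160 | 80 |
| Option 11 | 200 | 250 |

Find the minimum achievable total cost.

36700

Fill from the cheapest supplier first.
Option T at 50: take all 150 min ; 170 still needed.
Option 16 (160): use full 80 ; 90 min to go.
Option 3 (180): use full 80 ; 10 min to go.
Take 10 from Option 11 at 200 to finish.
Cost = 150×50 + 80×160 + 80×180 + 10×200 = 36700.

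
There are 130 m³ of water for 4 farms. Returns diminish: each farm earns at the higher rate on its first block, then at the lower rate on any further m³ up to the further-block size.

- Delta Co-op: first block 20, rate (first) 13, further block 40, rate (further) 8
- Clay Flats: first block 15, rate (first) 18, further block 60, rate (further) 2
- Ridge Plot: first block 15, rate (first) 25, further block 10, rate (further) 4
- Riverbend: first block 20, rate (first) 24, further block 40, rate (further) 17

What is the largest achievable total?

Order all 8 blocks by rate: Ridge Plot/T1 25 > Riverbend/T1 24 > Clay Flats/T1 18 > Riverbend/T2 17 > Delta Co-op/T1 13 > Delta Co-op/T2 8 > Ridge Plot/T2 4 > Clay Flats/T2 2.
Ridge Plot/T1 (25): +15 — 115 left.
Riverbend/T1 (24): +20 — 95 left.
Fill Clay Flats T1 block (15 at 18) — 80 left.
Fill Riverbend T2 block (40 at 17) — 40 left.
Delta Co-op T1 at 13: fill all 20 — 20 left.
Delta Co-op/T2: +20 of 40 at 8; pool empty.
Total = 25×15 + 24×20 + 18×15 + 17×40 + 13×20 + 8×20 = 2225.

2225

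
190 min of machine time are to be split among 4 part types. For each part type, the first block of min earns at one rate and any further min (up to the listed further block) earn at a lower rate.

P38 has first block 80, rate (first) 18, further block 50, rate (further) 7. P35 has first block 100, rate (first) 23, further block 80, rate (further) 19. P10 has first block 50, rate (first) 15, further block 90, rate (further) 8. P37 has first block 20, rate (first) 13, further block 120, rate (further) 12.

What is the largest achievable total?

Treat each block as its own option and order by rate: P35/first 23 > P35/second 19 > P38/first 18 > P10/first 15 > P37/first 13 > P37/second 12 > P10/second 8 > P38/second 7.
P35 first at 23: fill all 100 → 90 left.
P35/second (19): +80 → 10 left.
P38 first at 18: only 10 left, fill 10.
Total = 23×100 + 19×80 + 18×10 = 4000.

4000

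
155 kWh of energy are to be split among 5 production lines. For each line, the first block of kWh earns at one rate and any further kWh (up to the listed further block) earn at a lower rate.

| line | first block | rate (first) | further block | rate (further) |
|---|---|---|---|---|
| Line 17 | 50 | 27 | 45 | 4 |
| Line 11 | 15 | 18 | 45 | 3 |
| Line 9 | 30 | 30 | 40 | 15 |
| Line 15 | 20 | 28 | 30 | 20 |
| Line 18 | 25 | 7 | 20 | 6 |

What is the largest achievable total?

Order all 10 blocks by rate: Line 9/T1 30 > Line 15/T1 28 > Line 17/T1 27 > Line 15/T2 20 > Line 11/T1 18 > Line 9/T2 15 > Line 18/T1 7 > Line 18/T2 6 > Line 17/T2 4 > Line 11/T2 3.
Line 9/T1 (30): +30 → 125 left.
Fill Line 15 T1 block (20 at 28) → 105 left.
Fill Line 17 T1 block (50 at 27) → 55 left.
Line 15 T2 at 20: fill all 30 → 25 left.
Line 11 T1 at 18: fill all 15 → 10 left.
Line 9/T2: +10 of 40 at 15; pool empty.
Total = 30×30 + 28×20 + 27×50 + 20×30 + 18×15 + 15×10 = 3830.

3830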